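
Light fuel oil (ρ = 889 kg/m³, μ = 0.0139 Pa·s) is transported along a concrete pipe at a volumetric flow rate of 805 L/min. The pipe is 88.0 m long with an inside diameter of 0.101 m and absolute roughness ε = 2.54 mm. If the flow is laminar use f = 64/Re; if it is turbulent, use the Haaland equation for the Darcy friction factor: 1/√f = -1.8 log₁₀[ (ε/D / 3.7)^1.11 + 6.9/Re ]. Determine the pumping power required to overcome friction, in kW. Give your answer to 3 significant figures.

P ≈ 0.821 kW

Q = 805 L/min = 805/60000 = 0.01342 m³/s.
Cross-sectional area A = πD²/4 = π(0.101)²/4 = 0.008012 m²; mean velocity V = Q/A = 0.01342/0.008012 = 1.675 m/s.
Reynolds number Re = ρVD/μ = 889 · 1.675 · 0.101 / 0.0139 = 1.082e+04.
Re > 4000 → turbulent. Relative roughness ε/D = 0.00254/0.101 = 0.0251. Haaland: 1/√f = -1.8 log₁₀[(0.0251/3.7)^1.11 + 6.9/1.082e+04] = -1.8 log₁₀[0.00393 + 0.000638] = 4.213, so f = 0.05633.
Darcy-Weisbach: ΔP = f(L/D)(ρV²/2) = 0.05633·(88/0.101)·(889·1.675²/2) = 0.05633·871.3·1247 = 6.118e+04 Pa.
Pumping power P = QΔP = 0.01342·6.118e+04 = 820.8 W = 0.821 kW.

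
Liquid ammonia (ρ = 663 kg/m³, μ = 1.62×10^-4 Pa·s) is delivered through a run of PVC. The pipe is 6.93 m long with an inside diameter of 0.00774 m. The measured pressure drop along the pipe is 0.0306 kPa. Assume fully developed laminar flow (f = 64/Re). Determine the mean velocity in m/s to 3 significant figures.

For laminar flow, f = 64/Re with Re = ρVD/μ, so Darcy-Weisbach reduces to ΔP = 32μLV/D². Solving for V: V = ΔP·D²/(32μL) = 30.6·(0.00774)²/(32·0.000162·6.93) = 0.05103 m/s.
Check: Re = ρVD/μ = 663·0.05103·0.00774/0.000162 = 1616 < 2300, so the laminar assumption holds.

V ≈ 0.0510 m/s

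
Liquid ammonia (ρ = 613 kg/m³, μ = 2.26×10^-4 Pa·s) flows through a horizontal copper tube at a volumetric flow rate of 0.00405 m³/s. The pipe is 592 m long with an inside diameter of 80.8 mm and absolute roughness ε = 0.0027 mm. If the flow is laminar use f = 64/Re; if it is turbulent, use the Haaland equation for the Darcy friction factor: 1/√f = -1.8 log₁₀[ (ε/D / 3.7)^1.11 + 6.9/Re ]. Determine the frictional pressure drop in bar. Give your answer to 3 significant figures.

Cross-sectional area A = πD²/4 = π(0.0808)²/4 = 0.005128 m²; mean velocity V = Q/A = 0.00405/0.005128 = 0.7898 m/s.
Reynolds number Re = ρVD/μ = 613 · 0.7898 · 0.0808 / 0.000226 = 1.731e+05.
Re > 4000 → turbulent. Relative roughness ε/D = 2.7e-06/0.0808 = 3.34e-05. Haaland: 1/√f = -1.8 log₁₀[(3.34e-05/3.7)^1.11 + 6.9/1.731e+05] = -1.8 log₁₀[2.52e-06 + 3.99e-05] = 7.871, so f = 0.01614.
Darcy-Weisbach: ΔP = f(L/D)(ρV²/2) = 0.01614·(592/0.0808)·(613·0.7898²/2) = 0.01614·7327·191.2 = 2.261e+04 Pa.
ΔP = 2.261e+04 Pa = 0.226 bar.

ΔP ≈ 0.226 bar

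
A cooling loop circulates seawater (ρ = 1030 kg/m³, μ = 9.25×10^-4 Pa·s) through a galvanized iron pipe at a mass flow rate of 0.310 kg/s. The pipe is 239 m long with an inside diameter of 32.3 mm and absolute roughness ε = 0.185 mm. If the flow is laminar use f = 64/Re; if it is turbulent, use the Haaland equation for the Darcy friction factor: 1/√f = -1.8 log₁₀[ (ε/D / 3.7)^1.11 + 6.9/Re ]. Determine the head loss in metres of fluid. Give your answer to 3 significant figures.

A = πD²/4 = π(0.0323)²/4 = 0.0008194 m²; mean velocity V = ṁ/(ρA) = 0.31/(1030 · 0.0008194) = 0.3673 m/s.
Reynolds number Re = ρVD/μ = 1030 · 0.3673 · 0.0323 / 0.000925 = 1.321e+04.
Re > 4000 → turbulent. Relative roughness ε/D = 0.000185/0.0323 = 0.00573. Haaland: 1/√f = -1.8 log₁₀[(0.00573/3.7)^1.11 + 6.9/1.321e+04] = -1.8 log₁₀[0.00076 + 0.000522] = 5.206, so f = 0.0369.
Darcy-Weisbach: ΔP = f(L/D)(ρV²/2) = 0.0369·(239/0.0323)·(1030·0.3673²/2) = 0.0369·7399·69.48 = 1.897e+04 Pa.
Head loss h_f = ΔP/(ρg) = 1.897e+04/(1030·9.81) = 1.88 m.

h_f ≈ 1.88 m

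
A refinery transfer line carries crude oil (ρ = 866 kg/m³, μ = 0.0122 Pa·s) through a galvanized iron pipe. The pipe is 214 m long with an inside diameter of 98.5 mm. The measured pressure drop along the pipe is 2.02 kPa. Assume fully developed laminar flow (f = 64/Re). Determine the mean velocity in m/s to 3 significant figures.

V ≈ 0.235 m/s

For laminar flow, f = 64/Re with Re = ρVD/μ, so Darcy-Weisbach reduces to ΔP = 32μLV/D². Solving for V: V = ΔP·D²/(32μL) = 2020·(0.0985)²/(32·0.0122·214) = 0.2346 m/s.
Check: Re = ρVD/μ = 866·0.2346·0.0985/0.0122 = 1640 < 2300, so the laminar assumption holds.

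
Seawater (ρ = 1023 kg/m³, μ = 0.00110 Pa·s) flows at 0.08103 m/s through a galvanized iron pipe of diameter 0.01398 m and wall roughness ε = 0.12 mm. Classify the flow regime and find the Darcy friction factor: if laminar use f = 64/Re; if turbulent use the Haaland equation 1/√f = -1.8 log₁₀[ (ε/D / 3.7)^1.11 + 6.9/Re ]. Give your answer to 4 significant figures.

f ≈ 0.06075

Re = ρVD/μ = 1023·0.08103·0.01398/0.0011 = 1054.
Re < 2300 → laminar, so f = 64/Re = 0.06075 (roughness is irrelevant in laminar flow).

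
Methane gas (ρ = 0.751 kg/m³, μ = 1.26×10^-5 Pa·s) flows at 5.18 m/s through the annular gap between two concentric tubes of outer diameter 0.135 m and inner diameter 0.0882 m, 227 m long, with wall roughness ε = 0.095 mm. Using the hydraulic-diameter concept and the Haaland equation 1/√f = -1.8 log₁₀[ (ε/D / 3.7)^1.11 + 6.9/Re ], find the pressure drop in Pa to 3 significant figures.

Hydraulic diameter D_h = 4A/P = D_o - D_i = 0.135 - 0.0882 = 0.0468 m.
Re = ρVD_h/μ = 0.751·5.18·0.0468/1.26e-05 = 1.445e+04.
ε/D_h = 9.5e-05/0.0468 = 0.00203; Haaland gives 1/√f = -1.8 log₁₀[0.00024+0.000478] = 5.659, so f = 0.03122.
ΔP = f(L/D_h)(ρV²/2) = 0.03122·227/0.0468·10.08 = 1526 Pa.

ΔP ≈ 1530 Pa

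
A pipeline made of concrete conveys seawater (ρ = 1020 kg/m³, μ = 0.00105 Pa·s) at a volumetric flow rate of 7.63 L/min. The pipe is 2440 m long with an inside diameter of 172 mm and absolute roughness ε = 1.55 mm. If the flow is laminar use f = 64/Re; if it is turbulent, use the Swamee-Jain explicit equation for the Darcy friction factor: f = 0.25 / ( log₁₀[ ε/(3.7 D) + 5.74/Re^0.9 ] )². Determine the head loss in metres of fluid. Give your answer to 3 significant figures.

h_f ≈ 0.00152 m

Q = 7.63 L/min = 7.63/60000 = 0.0001272 m³/s.
Cross-sectional area A = πD²/4 = π(0.172)²/4 = 0.02324 m²; mean velocity V = Q/A = 0.0001272/0.02324 = 0.005473 m/s.
Reynolds number Re = ρVD/μ = 1020 · 0.005473 · 0.172 / 0.00105 = 914.5.
Re < 2300 → laminar flow, so f = 64/Re = 64/914.5 = 0.06999 (the turbulent correlation is not needed).
Darcy-Weisbach: ΔP = f(L/D)(ρV²/2) = 0.06999·(2440/0.172)·(1020·0.005473²/2) = 0.06999·1.419e+04·0.01528 = 15.17 Pa.
Head loss h_f = ΔP/(ρg) = 15.17/(1020·9.81) = 0.00152 m.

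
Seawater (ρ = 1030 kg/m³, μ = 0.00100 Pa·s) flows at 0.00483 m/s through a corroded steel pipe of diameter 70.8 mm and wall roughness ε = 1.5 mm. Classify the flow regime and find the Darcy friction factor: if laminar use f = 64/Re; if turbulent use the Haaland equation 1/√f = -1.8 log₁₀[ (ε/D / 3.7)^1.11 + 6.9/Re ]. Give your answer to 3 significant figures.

f ≈ 0.182

Re = ρVD/μ = 1030·0.00483·0.0708/0.001 = 352.2.
Re < 2300 → laminar, so f = 64/Re = 0.1817 (roughness is irrelevant in laminar flow).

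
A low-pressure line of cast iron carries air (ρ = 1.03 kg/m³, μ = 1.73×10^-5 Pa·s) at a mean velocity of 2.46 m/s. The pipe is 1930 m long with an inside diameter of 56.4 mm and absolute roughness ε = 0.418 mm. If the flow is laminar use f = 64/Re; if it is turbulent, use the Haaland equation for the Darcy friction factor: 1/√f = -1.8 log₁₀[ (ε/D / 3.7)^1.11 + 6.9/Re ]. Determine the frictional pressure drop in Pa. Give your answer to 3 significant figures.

ΔP ≈ 4400 Pa

Reynolds number Re = ρVD/μ = 1.03 · 2.46 · 0.0564 / 1.73e-05 = 8260.
Re > 4000 → turbulent. Relative roughness ε/D = 0.000418/0.0564 = 0.00741. Haaland: 1/√f = -1.8 log₁₀[(0.00741/3.7)^1.11 + 6.9/8260] = -1.8 log₁₀[0.00101 + 0.000835] = 4.921, so f = 0.0413.
Darcy-Weisbach: ΔP = f(L/D)(ρV²/2) = 0.0413·(1930/0.0564)·(1.03·2.46²/2) = 0.0413·3.422e+04·3.117 = 4405 Pa.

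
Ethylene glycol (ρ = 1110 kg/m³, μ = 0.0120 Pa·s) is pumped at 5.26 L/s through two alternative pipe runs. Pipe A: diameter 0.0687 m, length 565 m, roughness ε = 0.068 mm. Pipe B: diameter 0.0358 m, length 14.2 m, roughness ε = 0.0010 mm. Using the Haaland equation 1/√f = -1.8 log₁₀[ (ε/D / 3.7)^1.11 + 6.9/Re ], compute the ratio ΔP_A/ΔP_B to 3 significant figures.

ΔP_A/ΔP_B ≈ 1.89

Pipe A: V = Q/A = 0.00526/0.003707 = 1.419 m/s; Re = 9017; ε/D = 0.00099; Haaland → f = 0.03299; ΔP_A = f(L/D)(ρV²/2) = 3.032e+05 Pa.
Pipe B: V = Q/A = 0.00526/0.001007 = 5.226 m/s; Re = 1.73e+04; ε/D = 2.79e-05; Haaland → f = 0.02675; ΔP_B = f(L/D)(ρV²/2) = 1.608e+05 Pa.
ΔP_A/ΔP_B = 3.032e+05/1.608e+05 = 1.89.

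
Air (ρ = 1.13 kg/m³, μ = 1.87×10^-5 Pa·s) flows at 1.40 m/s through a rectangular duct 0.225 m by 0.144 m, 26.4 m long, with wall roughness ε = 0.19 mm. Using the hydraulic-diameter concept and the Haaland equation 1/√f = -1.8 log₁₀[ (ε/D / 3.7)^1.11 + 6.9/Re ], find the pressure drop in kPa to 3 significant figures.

Hydraulic diameter D_h = 4A/P = 4·(0.225·0.144)/(2·(0.225+0.144)) = 0.1296/0.738 = 0.1756 m.
Re = ρVD_h/μ = 1.13·1.4·0.1756/1.87e-05 = 1.486e+04.
ε/D_h = 0.00019/0.1756 = 0.00108; Haaland gives 1/√f = -1.8 log₁₀[0.000119+0.000464] = 5.821, so f = 0.02952.
ΔP = f(L/D_h)(ρV²/2) = 0.02952·26.4/0.1756·1.107 = 4.914 Pa.
ΔP = 0.00491 kPa.

ΔP ≈ 0.00491 kPa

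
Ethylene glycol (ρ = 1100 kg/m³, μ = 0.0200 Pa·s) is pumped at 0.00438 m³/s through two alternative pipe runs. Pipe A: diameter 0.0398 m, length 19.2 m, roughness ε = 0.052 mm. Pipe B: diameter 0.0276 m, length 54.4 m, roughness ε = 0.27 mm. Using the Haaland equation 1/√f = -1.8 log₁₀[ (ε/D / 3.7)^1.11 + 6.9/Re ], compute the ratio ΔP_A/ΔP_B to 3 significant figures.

ΔP_A/ΔP_B ≈ 0.0464

Pipe A: V = Q/A = 0.00438/0.001244 = 3.521 m/s; Re = 7707; ε/D = 0.00131; Haaland → f = 0.03471; ΔP_A = f(L/D)(ρV²/2) = 1.142e+05 Pa.
Pipe B: V = Q/A = 0.00438/0.0005983 = 7.321 m/s; Re = 1.111e+04; ε/D = 0.00978; Haaland → f = 0.04235; ΔP_B = f(L/D)(ρV²/2) = 2.461e+06 Pa.
ΔP_A/ΔP_B = 1.142e+05/2.461e+06 = 0.0464.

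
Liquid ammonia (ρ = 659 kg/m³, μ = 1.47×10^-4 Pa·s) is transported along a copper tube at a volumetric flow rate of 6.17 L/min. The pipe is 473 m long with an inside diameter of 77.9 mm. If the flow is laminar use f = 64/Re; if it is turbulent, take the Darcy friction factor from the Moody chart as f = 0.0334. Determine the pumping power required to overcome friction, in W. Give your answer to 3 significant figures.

P ≈ 0.00320 W

Q = 6.17 L/min = 6.17/60000 = 0.0001028 m³/s.
Cross-sectional area A = πD²/4 = π(0.0779)²/4 = 0.004766 m²; mean velocity V = Q/A = 0.0001028/0.004766 = 0.02158 m/s.
Reynolds number Re = ρVD/μ = 659 · 0.02158 · 0.0779 / 0.000147 = 7535.
Re > 4000 → turbulent; use the Moody-chart value f = 0.0334.
Darcy-Weisbach: ΔP = f(L/D)(ρV²/2) = 0.0334·(473/0.0779)·(659·0.02158²/2) = 0.0334·6072·0.1534 = 31.11 Pa.
Pumping power P = QΔP = 0.0001028·31.11 = 0.003199 W = 0.00320 W.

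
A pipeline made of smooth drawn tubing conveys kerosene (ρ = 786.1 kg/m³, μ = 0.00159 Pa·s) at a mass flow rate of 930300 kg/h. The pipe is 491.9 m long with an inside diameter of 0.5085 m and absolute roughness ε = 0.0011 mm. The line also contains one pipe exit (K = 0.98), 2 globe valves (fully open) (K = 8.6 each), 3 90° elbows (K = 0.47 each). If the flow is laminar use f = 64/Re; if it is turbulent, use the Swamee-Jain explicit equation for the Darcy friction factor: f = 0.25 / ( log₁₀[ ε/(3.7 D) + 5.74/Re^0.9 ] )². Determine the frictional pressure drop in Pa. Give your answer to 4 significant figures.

ΔP ≈ 33740 Pa

ṁ = 930300 kg/h = 930300/3600 = 258.4 kg/s.
A = πD²/4 = π(0.5085)²/4 = 0.2031 m²; mean velocity V = ṁ/(ρA) = 258.4/(786.1 · 0.2031) = 1.619 m/s.
Reynolds number Re = ρVD/μ = 786.1 · 1.619 · 0.5085 / 0.00159 = 4.07e+05.
Re > 4000 → turbulent. Relative roughness ε/D = 1.1e-06/0.5085 = 2.16e-06. Swamee-Jain: f = 0.25/(log₁₀[2.16e-06/3.7 + 5.74/4.07e+05^0.9])² = 0.25/(log₁₀[5.85e-07 + 5.13e-05])² = 0.25/(-4.285)² = 0.01362.
Total minor-loss coefficient ΣK = 1·0.98 + 2·8.6 + 3·0.47 = 19.6.
ΔP = [f·L/D + ΣK]·(ρV²/2) = [0.01362·491.9/0.5085 + 19.6]·(786.1·1.619²/2) = [13.17 + 19.6]·1030 = 3.374e+04 Pa.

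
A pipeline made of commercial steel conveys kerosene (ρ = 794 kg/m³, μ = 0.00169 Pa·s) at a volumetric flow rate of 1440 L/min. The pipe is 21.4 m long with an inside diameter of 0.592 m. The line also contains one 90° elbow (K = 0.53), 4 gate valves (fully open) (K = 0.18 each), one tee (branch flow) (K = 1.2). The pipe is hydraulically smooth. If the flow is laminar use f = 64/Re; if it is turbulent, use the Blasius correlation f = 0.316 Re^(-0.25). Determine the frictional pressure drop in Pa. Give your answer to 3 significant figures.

Q = 1440 L/min = 1440/60000 = 0.024 m³/s.
Cross-sectional area A = πD²/4 = π(0.592)²/4 = 0.2753 m²; mean velocity V = Q/A = 0.024/0.2753 = 0.08719 m/s.
Reynolds number Re = ρVD/μ = 794 · 0.08719 · 0.592 / 0.00169 = 2.425e+04.
Re > 4000 → turbulent. Smooth-pipe (Blasius): f = 0.316 Re^(-0.25) = 0.316/(2.425e+04)^0.25 = 0.02532.
Total minor-loss coefficient ΣK = 1·0.53 + 4·0.18 + 1·1.2 = 2.45.
ΔP = [f·L/D + ΣK]·(ρV²/2) = [0.02532·21.4/0.592 + 2.45]·(794·0.08719²/2) = [0.9154 + 2.45]·3.018 = 10.16 Pa.

ΔP ≈ 10.2 Pa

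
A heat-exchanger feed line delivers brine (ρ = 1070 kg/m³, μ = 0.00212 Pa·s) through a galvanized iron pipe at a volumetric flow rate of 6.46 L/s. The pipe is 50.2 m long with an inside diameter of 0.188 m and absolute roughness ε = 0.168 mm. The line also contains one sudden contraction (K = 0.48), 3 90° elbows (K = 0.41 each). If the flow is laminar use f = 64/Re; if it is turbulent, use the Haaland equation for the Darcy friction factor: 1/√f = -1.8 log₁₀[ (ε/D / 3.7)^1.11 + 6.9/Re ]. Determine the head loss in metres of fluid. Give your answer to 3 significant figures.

h_f ≈ 0.0245 m

Q = 6.46 L/s = 6.46/1000 = 0.00646 m³/s.
Cross-sectional area A = πD²/4 = π(0.188)²/4 = 0.02776 m²; mean velocity V = Q/A = 0.00646/0.02776 = 0.2327 m/s.
Reynolds number Re = ρVD/μ = 1070 · 0.2327 · 0.188 / 0.00212 = 2.208e+04.
Re > 4000 → turbulent. Relative roughness ε/D = 0.000168/0.188 = 0.000894. Haaland: 1/√f = -1.8 log₁₀[(0.000894/3.7)^1.11 + 6.9/2.208e+04] = -1.8 log₁₀[9.66e-05 + 0.000312] = 6.099, so f = 0.02689.
Total minor-loss coefficient ΣK = 1·0.48 + 3·0.41 = 1.71.
ΔP = [f·L/D + ΣK]·(ρV²/2) = [0.02689·50.2/0.188 + 1.71]·(1070·0.2327²/2) = [7.179 + 1.71]·28.97 = 257.6 Pa.
Head loss h_f = ΔP/(ρg) = 257.6/(1070·9.81) = 0.0245 m.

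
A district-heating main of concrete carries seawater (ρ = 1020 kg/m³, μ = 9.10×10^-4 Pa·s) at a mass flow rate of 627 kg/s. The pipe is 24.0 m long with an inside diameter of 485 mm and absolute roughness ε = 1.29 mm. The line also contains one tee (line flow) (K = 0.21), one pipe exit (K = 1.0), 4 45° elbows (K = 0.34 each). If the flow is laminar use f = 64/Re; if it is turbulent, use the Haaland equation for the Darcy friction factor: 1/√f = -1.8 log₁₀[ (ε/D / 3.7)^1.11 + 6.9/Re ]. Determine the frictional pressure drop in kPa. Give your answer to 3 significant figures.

ΔP ≈ 21.6 kPa

A = πD²/4 = π(0.485)²/4 = 0.1847 m²; mean velocity V = ṁ/(ρA) = 627/(1020 · 0.1847) = 3.327 m/s.
Reynolds number Re = ρVD/μ = 1020 · 3.327 · 0.485 / 0.00091 = 1.809e+06.
Re > 4000 → turbulent. Relative roughness ε/D = 0.00129/0.485 = 0.00266. Haaland: 1/√f = -1.8 log₁₀[(0.00266/3.7)^1.11 + 6.9/1.809e+06] = -1.8 log₁₀[0.000324 + 3.81e-06] = 6.271, so f = 0.02543.
Total minor-loss coefficient ΣK = 1·0.21 + 1·1 + 4·0.34 = 2.57.
ΔP = [f·L/D + ΣK]·(ρV²/2) = [0.02543·24/0.485 + 2.57]·(1020·3.327²/2) = [1.258 + 2.57]·5646 = 2.162e+04 Pa.
ΔP = 2.162e+04 Pa = 21.6 kPa.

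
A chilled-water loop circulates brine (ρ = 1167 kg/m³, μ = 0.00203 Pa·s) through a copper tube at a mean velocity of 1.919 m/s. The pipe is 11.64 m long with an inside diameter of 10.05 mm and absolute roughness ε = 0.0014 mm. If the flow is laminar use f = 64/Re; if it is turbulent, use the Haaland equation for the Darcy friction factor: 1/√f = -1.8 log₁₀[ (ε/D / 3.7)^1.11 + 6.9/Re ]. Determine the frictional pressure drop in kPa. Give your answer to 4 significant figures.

ΔP ≈ 75.13 kPa

Reynolds number Re = ρVD/μ = 1167 · 1.919 · 0.01005 / 0.00203 = 1.109e+04.
Re > 4000 → turbulent. Relative roughness ε/D = 1.4e-06/0.01005 = 0.000139. Haaland: 1/√f = -1.8 log₁₀[(0.000139/3.7)^1.11 + 6.9/1.109e+04] = -1.8 log₁₀[1.23e-05 + 0.000622] = 5.755, so f = 0.03019.
Darcy-Weisbach: ΔP = f(L/D)(ρV²/2) = 0.03019·(11.64/0.01005)·(1167·1.919²/2) = 0.03019·1158·2149 = 7.513e+04 Pa.
ΔP = 7.513e+04 Pa = 75.13 kPa.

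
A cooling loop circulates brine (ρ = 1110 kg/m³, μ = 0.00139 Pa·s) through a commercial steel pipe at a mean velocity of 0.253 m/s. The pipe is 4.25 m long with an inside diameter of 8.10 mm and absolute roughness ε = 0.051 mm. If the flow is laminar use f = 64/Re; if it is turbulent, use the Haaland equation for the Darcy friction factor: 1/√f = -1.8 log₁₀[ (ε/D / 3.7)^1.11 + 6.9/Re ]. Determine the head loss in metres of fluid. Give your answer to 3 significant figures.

h_f ≈ 0.0669 m

Reynolds number Re = ρVD/μ = 1110 · 0.253 · 0.0081 / 0.00139 = 1636.
Re < 2300 → laminar flow, so f = 64/Re = 64/1636 = 0.03911 (the turbulent correlation is not needed).
Darcy-Weisbach: ΔP = f(L/D)(ρV²/2) = 0.03911·(4.25/0.0081)·(1110·0.253²/2) = 0.03911·524.7·35.52 = 729 Pa.
Head loss h_f = ΔP/(ρg) = 729/(1110·9.81) = 0.0669 m.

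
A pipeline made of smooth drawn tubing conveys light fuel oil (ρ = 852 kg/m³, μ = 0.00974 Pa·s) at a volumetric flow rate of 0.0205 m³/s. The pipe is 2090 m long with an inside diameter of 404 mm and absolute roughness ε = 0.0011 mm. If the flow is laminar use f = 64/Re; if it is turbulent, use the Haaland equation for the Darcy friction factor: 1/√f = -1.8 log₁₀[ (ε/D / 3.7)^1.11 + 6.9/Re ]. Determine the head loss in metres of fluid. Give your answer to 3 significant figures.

Cross-sectional area A = πD²/4 = π(0.404)²/4 = 0.1282 m²; mean velocity V = Q/A = 0.0205/0.1282 = 0.1599 m/s.
Reynolds number Re = ρVD/μ = 852 · 0.1599 · 0.404 / 0.00974 = 5651.
Re > 4000 → turbulent. Relative roughness ε/D = 1.1e-06/0.404 = 2.72e-06. Haaland: 1/√f = -1.8 log₁₀[(2.72e-06/3.7)^1.11 + 6.9/5651] = -1.8 log₁₀[1.56e-07 + 0.00122] = 5.244, so f = 0.03637.
Darcy-Weisbach: ΔP = f(L/D)(ρV²/2) = 0.03637·(2090/0.404)·(852·0.1599²/2) = 0.03637·5173·10.89 = 2050 Pa.
Head loss h_f = ΔP/(ρg) = 2050/(852·9.81) = 0.245 m.

h_f ≈ 0.245 m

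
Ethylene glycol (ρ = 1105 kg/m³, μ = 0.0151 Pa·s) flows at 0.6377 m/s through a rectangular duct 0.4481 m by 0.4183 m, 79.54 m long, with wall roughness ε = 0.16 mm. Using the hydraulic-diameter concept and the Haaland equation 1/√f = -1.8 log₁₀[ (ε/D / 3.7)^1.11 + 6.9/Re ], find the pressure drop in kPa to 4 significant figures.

Hydraulic diameter D_h = 4A/P = 4·(0.4481·0.4183)/(2·(0.4481+0.4183)) = 0.7498/1.733 = 0.4327 m.
Re = ρVD_h/μ = 1105·0.6377·0.4327/0.0151 = 2.019e+04.
ε/D_h = 0.00016/0.4327 = 0.00037; Haaland gives 1/√f = -1.8 log₁₀[3.63e-05+0.000342] = 6.161, so f = 0.02635.
ΔP = f(L/D_h)(ρV²/2) = 0.02635·79.54/0.4327·224.7 = 1088 Pa.
ΔP = 1.088 kPa.

ΔP ≈ 1.088 kPa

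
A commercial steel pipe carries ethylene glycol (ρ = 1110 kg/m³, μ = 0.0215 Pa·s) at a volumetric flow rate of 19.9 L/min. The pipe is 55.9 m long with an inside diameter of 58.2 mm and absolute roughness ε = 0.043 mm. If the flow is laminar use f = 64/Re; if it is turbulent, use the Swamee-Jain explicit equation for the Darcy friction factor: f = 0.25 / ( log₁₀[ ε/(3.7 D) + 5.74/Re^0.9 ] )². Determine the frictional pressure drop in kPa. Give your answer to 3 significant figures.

ΔP ≈ 1.42 kPa

Q = 19.9 L/min = 19.9/60000 = 0.0003317 m³/s.
Cross-sectional area A = πD²/4 = π(0.0582)²/4 = 0.00266 m²; mean velocity V = Q/A = 0.0003317/0.00266 = 0.1247 m/s.
Reynolds number Re = ρVD/μ = 1110 · 0.1247 · 0.0582 / 0.0215 = 374.6.
Re < 2300 → laminar flow, so f = 64/Re = 64/374.6 = 0.1708 (the turbulent correlation is not needed).
Darcy-Weisbach: ΔP = f(L/D)(ρV²/2) = 0.1708·(55.9/0.0582)·(1110·0.1247²/2) = 0.1708·960.5·8.626 = 1416 Pa.
ΔP = 1416 Pa = 1.42 kPa.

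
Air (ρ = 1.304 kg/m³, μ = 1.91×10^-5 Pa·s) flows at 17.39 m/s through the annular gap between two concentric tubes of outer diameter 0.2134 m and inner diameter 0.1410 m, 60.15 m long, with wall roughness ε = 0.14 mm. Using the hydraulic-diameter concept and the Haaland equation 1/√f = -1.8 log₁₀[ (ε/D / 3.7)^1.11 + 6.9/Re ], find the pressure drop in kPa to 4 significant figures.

ΔP ≈ 4.100 kPa

Hydraulic diameter D_h = 4A/P = D_o - D_i = 0.2134 - 0.141 = 0.0724 m.
Re = ρVD_h/μ = 1.304·17.39·0.0724/1.91e-05 = 8.596e+04.
ε/D_h = 0.00014/0.0724 = 0.00193; Haaland gives 1/√f = -1.8 log₁₀[0.000228+8.03e-05] = 6.321, so f = 0.02503.
ΔP = f(L/D_h)(ρV²/2) = 0.02503·60.15/0.0724·197.2 = 4100 Pa.
ΔP = 4.100 kPa.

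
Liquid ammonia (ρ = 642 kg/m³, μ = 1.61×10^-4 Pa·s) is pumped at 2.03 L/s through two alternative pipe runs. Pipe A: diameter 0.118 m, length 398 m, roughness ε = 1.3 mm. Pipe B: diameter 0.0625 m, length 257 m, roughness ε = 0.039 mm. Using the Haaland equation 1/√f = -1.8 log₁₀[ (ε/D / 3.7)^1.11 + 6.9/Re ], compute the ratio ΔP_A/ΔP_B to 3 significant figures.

ΔP_A/ΔP_B ≈ 0.132

Pipe A: V = Q/A = 0.00203/0.01094 = 0.1856 m/s; Re = 8.734e+04; ε/D = 0.011; Haaland → f = 0.03986; ΔP_A = f(L/D)(ρV²/2) = 1487 Pa.
Pipe B: V = Q/A = 0.00203/0.003068 = 0.6617 m/s; Re = 1.649e+05; ε/D = 0.000624; Haaland → f = 0.01956; ΔP_B = f(L/D)(ρV²/2) = 1.131e+04 Pa.
ΔP_A/ΔP_B = 1487/1.131e+04 = 0.132.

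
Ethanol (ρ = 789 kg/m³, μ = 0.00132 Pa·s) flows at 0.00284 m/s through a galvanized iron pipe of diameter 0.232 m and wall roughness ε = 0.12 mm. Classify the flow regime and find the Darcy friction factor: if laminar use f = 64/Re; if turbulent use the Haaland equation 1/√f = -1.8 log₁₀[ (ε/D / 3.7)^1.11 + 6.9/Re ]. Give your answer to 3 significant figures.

f ≈ 0.163

Re = ρVD/μ = 789·0.00284·0.232/0.00132 = 393.8.
Re < 2300 → laminar, so f = 64/Re = 0.1625 (roughness is irrelevant in laminar flow).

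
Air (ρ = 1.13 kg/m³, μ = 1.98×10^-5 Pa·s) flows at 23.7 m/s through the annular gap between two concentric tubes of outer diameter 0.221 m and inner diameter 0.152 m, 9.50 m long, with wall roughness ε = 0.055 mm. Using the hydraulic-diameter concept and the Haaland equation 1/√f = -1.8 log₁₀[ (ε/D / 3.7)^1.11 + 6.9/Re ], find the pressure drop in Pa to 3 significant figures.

Hydraulic diameter D_h = 4A/P = D_o - D_i = 0.221 - 0.152 = 0.069 m.
Re = ρVD_h/μ = 1.13·23.7·0.069/1.98e-05 = 9.333e+04.
ε/D_h = 5.5e-05/0.069 = 0.000797; Haaland gives 1/√f = -1.8 log₁₀[8.51e-05+7.39e-05] = 6.837, so f = 0.02139.
ΔP = f(L/D_h)(ρV²/2) = 0.02139·9.5/0.069·317.4 = 934.7 Pa.

ΔP ≈ 935 Pa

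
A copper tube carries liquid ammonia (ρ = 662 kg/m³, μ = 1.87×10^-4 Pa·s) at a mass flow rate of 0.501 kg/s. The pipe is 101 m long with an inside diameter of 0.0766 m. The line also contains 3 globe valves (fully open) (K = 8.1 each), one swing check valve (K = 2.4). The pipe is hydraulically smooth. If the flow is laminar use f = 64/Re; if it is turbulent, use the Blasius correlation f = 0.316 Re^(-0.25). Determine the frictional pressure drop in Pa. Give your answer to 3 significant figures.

A = πD²/4 = π(0.0766)²/4 = 0.004608 m²; mean velocity V = ṁ/(ρA) = 0.501/(662 · 0.004608) = 0.1642 m/s.
Reynolds number Re = ρVD/μ = 662 · 0.1642 · 0.0766 / 0.000187 = 4.453e+04.
Re > 4000 → turbulent. Smooth-pipe (Blasius): f = 0.316 Re^(-0.25) = 0.316/(4.453e+04)^0.25 = 0.02175.
Total minor-loss coefficient ΣK = 3·8.1 + 1·2.4 = 26.7.
ΔP = [f·L/D + ΣK]·(ρV²/2) = [0.02175·101/0.0766 + 26.7]·(662·0.1642²/2) = [28.68 + 26.7]·8.927 = 494.4 Pa.

ΔP ≈ 494 Pa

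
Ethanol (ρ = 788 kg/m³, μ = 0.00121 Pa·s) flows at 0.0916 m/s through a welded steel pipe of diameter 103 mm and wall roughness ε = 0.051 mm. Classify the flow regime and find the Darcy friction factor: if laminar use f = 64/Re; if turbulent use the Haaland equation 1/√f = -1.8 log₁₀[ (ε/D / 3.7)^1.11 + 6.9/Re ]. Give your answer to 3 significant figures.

Re = ρVD/μ = 788·0.0916·0.103/0.00121 = 6144.
Re > 4000 → turbulent. ε/D = 5.1e-05/0.103 = 0.000495; Haaland: 1/√f = -1.8 log₁₀[5.02e-05 + 0.00112] = 5.275, so f = 0.03594.

f ≈ 0.0359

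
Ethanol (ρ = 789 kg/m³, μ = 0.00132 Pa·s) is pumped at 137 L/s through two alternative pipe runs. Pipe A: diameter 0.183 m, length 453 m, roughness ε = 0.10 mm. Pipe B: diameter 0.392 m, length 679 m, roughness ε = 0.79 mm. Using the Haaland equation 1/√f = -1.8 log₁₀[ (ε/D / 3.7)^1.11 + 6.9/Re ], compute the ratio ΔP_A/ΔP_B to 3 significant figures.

ΔP_A/ΔP_B ≈ 22.2

Pipe A: V = Q/A = 0.137/0.0263 = 5.209 m/s; Re = 5.697e+05; ε/D = 0.000546; Haaland → f = 0.01778; ΔP_A = f(L/D)(ρV²/2) = 4.709e+05 Pa.
Pipe B: V = Q/A = 0.137/0.1207 = 1.135 m/s; Re = 2.66e+05; ε/D = 0.00202; Haaland → f = 0.02411; ΔP_B = f(L/D)(ρV²/2) = 2.123e+04 Pa.
ΔP_A/ΔP_B = 4.709e+05/2.123e+04 = 22.2.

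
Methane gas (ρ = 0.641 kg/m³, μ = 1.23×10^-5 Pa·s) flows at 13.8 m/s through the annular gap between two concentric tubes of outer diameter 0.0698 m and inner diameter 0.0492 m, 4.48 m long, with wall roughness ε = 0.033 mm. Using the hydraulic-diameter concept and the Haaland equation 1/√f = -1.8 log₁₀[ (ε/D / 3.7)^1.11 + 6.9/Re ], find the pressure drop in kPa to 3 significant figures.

ΔP ≈ 0.403 kPa

Hydraulic diameter D_h = 4A/P = D_o - D_i = 0.0698 - 0.0492 = 0.0206 m.
Re = ρVD_h/μ = 0.641·13.8·0.0206/1.23e-05 = 1.481e+04.
ε/D_h = 3.3e-05/0.0206 = 0.0016; Haaland gives 1/√f = -1.8 log₁₀[0.000185+0.000466] = 5.736, so f = 0.03039.
ΔP = f(L/D_h)(ρV²/2) = 0.03039·4.48/0.0206·61.04 = 403.4 Pa.
ΔP = 0.403 kPa.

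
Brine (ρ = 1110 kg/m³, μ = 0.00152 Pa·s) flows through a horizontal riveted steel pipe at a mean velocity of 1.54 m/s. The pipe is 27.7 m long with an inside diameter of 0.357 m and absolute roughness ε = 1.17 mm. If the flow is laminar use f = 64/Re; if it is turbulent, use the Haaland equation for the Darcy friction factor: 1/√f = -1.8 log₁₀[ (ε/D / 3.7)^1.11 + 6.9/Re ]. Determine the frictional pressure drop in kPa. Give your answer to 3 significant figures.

Reynolds number Re = ρVD/μ = 1110 · 1.54 · 0.357 / 0.00152 = 4.015e+05.
Re > 4000 → turbulent. Relative roughness ε/D = 0.00117/0.357 = 0.00328. Haaland: 1/√f = -1.8 log₁₀[(0.00328/3.7)^1.11 + 6.9/4.015e+05] = -1.8 log₁₀[0.000409 + 1.72e-05] = 6.067, so f = 0.02717.
Darcy-Weisbach: ΔP = f(L/D)(ρV²/2) = 0.02717·(27.7/0.357)·(1110·1.54²/2) = 0.02717·77.59·1316 = 2775 Pa.
ΔP = 2775 Pa = 2.77 kPa.

ΔP ≈ 2.77 kPa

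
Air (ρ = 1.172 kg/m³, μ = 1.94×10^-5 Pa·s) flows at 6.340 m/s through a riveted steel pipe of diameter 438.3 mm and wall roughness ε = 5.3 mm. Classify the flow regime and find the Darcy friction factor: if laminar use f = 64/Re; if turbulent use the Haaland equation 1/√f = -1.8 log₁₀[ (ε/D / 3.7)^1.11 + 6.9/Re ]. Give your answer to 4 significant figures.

Re = ρVD/μ = 1.172·6.34·0.4383/1.94e-05 = 1.679e+05.
Re > 4000 → turbulent. ε/D = 0.0053/0.4383 = 0.0121; Haaland: 1/√f = -1.8 log₁₀[0.00174 + 4.11e-05] = 4.948, so f = 0.04084.

f ≈ 0.04084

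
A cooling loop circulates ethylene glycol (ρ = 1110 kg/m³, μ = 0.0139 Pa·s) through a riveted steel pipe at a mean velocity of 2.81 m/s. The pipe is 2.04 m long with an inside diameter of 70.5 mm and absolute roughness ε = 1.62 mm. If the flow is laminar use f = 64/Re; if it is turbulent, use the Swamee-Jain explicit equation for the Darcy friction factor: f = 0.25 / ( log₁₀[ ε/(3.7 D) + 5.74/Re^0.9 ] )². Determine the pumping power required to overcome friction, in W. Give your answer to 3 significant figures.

P ≈ 75.6 W

Reynolds number Re = ρVD/μ = 1110 · 2.81 · 0.0705 / 0.0139 = 1.582e+04.
Re > 4000 → turbulent. Relative roughness ε/D = 0.00162/0.0705 = 0.023. Swamee-Jain: f = 0.25/(log₁₀[0.023/3.7 + 5.74/1.582e+04^0.9])² = 0.25/(log₁₀[0.00621 + 0.000954])² = 0.25/(-2.145)² = 0.05435.
Darcy-Weisbach: ΔP = f(L/D)(ρV²/2) = 0.05435·(2.04/0.0705)·(1110·2.81²/2) = 0.05435·28.94·4382 = 6891 Pa.
Q = V·A = 2.81·0.003904 = 0.01097 m³/s.
Pumping power P = QΔP = 0.01097·6891 = 75.59 W = 75.6 W.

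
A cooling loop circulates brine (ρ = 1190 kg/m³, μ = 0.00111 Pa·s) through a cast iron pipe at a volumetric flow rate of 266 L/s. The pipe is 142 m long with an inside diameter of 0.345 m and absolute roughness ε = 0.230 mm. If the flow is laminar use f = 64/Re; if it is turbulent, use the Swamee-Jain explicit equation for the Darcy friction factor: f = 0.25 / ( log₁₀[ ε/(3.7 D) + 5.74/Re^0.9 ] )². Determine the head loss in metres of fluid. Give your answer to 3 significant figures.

Q = 266 L/s = 266/1000 = 0.266 m³/s.
Cross-sectional area A = πD²/4 = π(0.345)²/4 = 0.09348 m²; mean velocity V = Q/A = 0.266/0.09348 = 2.845 m/s.
Reynolds number Re = ρVD/μ = 1190 · 2.845 · 0.345 / 0.00111 = 1.052e+06.
Re > 4000 → turbulent. Relative roughness ε/D = 0.00023/0.345 = 0.000667. Swamee-Jain: f = 0.25/(log₁₀[0.000667/3.7 + 5.74/1.052e+06^0.9])² = 0.25/(log₁₀[0.00018 + 2.18e-05])² = 0.25/(-3.695)² = 0.01831.
Darcy-Weisbach: ΔP = f(L/D)(ρV²/2) = 0.01831·(142/0.345)·(1190·2.845²/2) = 0.01831·411.6·4818 = 3.632e+04 Pa.
Head loss h_f = ΔP/(ρg) = 3.632e+04/(1190·9.81) = 3.11 m.

h_f ≈ 3.11 m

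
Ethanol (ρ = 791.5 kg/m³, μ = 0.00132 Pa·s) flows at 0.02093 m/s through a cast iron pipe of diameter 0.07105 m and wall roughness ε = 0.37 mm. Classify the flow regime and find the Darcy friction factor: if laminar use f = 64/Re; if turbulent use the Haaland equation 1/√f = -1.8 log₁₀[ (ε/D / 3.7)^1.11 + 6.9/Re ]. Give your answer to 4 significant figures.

Re = ρVD/μ = 791.5·0.02093·0.07105/0.00132 = 891.7.
Re < 2300 → laminar, so f = 64/Re = 0.07177 (roughness is irrelevant in laminar flow).

f ≈ 0.07177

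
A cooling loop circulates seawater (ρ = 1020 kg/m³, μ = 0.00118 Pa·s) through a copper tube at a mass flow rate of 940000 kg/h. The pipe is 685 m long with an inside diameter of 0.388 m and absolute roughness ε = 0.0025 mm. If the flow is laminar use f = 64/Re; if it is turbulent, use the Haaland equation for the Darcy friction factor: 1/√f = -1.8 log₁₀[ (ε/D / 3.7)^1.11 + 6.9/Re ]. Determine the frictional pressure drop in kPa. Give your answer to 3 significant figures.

ΔP ≈ 52.0 kPa

ṁ = 940000 kg/h = 940000/3600 = 261.1 kg/s.
A = πD²/4 = π(0.388)²/4 = 0.1182 m²; mean velocity V = ṁ/(ρA) = 261.1/(1020 · 0.1182) = 2.165 m/s.
Reynolds number Re = ρVD/μ = 1020 · 2.165 · 0.388 / 0.00118 = 7.261e+05.
Re > 4000 → turbulent. Relative roughness ε/D = 2.5e-06/0.388 = 6.44e-06. Haaland: 1/√f = -1.8 log₁₀[(6.44e-06/3.7)^1.11 + 6.9/7.261e+05] = -1.8 log₁₀[4.05e-07 + 9.5e-06] = 9.007, so f = 0.01233.
Darcy-Weisbach: ΔP = f(L/D)(ρV²/2) = 0.01233·(685/0.388)·(1020·2.165²/2) = 0.01233·1765·2391 = 5.202e+04 Pa.
ΔP = 5.202e+04 Pa = 52.0 kPa.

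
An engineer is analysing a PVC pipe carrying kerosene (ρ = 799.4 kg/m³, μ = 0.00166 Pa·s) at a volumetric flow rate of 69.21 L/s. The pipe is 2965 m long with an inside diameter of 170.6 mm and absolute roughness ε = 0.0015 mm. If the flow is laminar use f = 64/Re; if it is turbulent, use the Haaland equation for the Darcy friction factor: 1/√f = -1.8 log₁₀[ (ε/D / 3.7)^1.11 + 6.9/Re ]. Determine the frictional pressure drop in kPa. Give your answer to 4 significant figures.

ΔP ≈ 950.2 kPa

Q = 69.21 L/s = 69.21/1000 = 0.06921 m³/s.
Cross-sectional area A = πD²/4 = π(0.1706)²/4 = 0.02286 m²; mean velocity V = Q/A = 0.06921/0.02286 = 3.028 m/s.
Reynolds number Re = ρVD/μ = 799.4 · 3.028 · 0.1706 / 0.00166 = 2.487e+05.
Re > 4000 → turbulent. Relative roughness ε/D = 1.5e-06/0.1706 = 8.79e-06. Haaland: 1/√f = -1.8 log₁₀[(8.79e-06/3.7)^1.11 + 6.9/2.487e+05] = -1.8 log₁₀[5.72e-07 + 2.77e-05] = 8.186, so f = 0.01492.
Darcy-Weisbach: ΔP = f(L/D)(ρV²/2) = 0.01492·(2965/0.1706)·(799.4·3.028²/2) = 0.01492·1.738e+04·3664 = 9.502e+05 Pa.
ΔP = 9.502e+05 Pa = 950.2 kPa.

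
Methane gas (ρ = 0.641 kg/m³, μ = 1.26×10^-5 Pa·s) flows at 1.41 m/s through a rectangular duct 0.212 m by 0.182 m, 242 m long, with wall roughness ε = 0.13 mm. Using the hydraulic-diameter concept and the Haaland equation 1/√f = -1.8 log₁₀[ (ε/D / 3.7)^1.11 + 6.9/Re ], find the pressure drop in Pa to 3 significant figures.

Hydraulic diameter D_h = 4A/P = 4·(0.212·0.182)/(2·(0.212+0.182)) = 0.1543/0.788 = 0.1959 m.
Re = ρVD_h/μ = 0.641·1.41·0.1959/1.26e-05 = 1.405e+04.
ε/D_h = 0.00013/0.1959 = 0.000664; Haaland gives 1/√f = -1.8 log₁₀[6.95e-05+0.000491] = 5.852, so f = 0.0292.
ΔP = f(L/D_h)(ρV²/2) = 0.0292·242/0.1959·0.6372 = 22.99 Pa.

ΔP ≈ 23.0 Pa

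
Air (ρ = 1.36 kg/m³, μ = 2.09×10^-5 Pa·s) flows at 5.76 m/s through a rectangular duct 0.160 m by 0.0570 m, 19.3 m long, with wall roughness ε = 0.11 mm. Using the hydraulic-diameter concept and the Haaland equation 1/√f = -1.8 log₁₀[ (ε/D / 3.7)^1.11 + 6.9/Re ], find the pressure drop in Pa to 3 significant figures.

ΔP ≈ 135 Pa

Hydraulic diameter D_h = 4A/P = 4·(0.16·0.057)/(2·(0.16+0.057)) = 0.03648/0.434 = 0.08406 m.
Re = ρVD_h/μ = 1.36·5.76·0.08406/2.09e-05 = 3.151e+04.
ε/D_h = 0.00011/0.08406 = 0.00131; Haaland gives 1/√f = -1.8 log₁₀[0.000148+0.000219] = 6.185, so f = 0.02615.
ΔP = f(L/D_h)(ρV²/2) = 0.02615·19.3/0.08406·22.56 = 135.4 Pa.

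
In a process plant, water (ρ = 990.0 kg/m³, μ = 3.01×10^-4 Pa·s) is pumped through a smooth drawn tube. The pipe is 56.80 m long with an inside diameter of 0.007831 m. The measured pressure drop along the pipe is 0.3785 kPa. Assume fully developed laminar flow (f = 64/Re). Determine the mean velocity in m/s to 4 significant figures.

For laminar flow, f = 64/Re with Re = ρVD/μ, so Darcy-Weisbach reduces to ΔP = 32μLV/D². Solving for V: V = ΔP·D²/(32μL) = 378.5·(0.007831)²/(32·0.000301·56.8) = 0.04243 m/s.
Check: Re = ρVD/μ = 990·0.04243·0.007831/0.000301 = 1093 < 2300, so the laminar assumption holds.

V ≈ 0.04243 m/s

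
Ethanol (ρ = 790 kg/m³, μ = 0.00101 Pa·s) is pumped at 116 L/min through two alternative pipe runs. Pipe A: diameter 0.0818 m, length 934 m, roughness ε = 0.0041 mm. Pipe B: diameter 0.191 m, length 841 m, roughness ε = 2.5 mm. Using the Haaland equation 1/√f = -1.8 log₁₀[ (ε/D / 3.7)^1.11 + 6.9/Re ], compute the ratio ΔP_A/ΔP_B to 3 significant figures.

ΔP_A/ΔP_B ≈ 41.5

Pipe A: V = Q/A = 0.001933/0.005255 = 0.3679 m/s; Re = 2.354e+04; ε/D = 5.01e-05; Haaland → f = 0.02481; ΔP_A = f(L/D)(ρV²/2) = 1.514e+04 Pa.
Pipe B: V = Q/A = 0.001933/0.02865 = 0.06748 m/s; Re = 1.008e+04; ε/D = 0.0131; Haaland → f = 0.0461; ΔP_B = f(L/D)(ρV²/2) = 365.1 Pa.
ΔP_A/ΔP_B = 1.514e+04/365.1 = 41.5.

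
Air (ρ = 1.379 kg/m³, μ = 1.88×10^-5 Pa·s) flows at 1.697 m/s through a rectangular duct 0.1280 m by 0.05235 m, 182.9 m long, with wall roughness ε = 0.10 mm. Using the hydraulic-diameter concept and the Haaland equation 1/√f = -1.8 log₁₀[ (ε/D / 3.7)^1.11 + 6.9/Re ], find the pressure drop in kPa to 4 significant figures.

ΔP ≈ 0.1625 kPa

Hydraulic diameter D_h = 4A/P = 4·(0.128·0.05235)/(2·(0.128+0.05235)) = 0.0268/0.3607 = 0.07431 m.
Re = ρVD_h/μ = 1.379·1.697·0.07431/1.88e-05 = 9250.
ε/D_h = 0.0001/0.07431 = 0.00135; Haaland gives 1/√f = -1.8 log₁₀[0.000152+0.000746] = 5.484, so f = 0.03325.
ΔP = f(L/D_h)(ρV²/2) = 0.03325·182.9/0.07431·1.986 = 162.5 Pa.
ΔP = 0.1625 kPa.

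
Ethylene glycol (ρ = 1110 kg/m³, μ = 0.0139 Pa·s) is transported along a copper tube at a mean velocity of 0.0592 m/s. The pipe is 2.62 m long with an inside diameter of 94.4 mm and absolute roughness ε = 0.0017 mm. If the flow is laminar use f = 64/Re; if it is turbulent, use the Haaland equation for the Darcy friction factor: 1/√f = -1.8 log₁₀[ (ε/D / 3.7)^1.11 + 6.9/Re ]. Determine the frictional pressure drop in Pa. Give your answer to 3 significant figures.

ΔP ≈ 7.74 Pa

Reynolds number Re = ρVD/μ = 1110 · 0.0592 · 0.0944 / 0.0139 = 446.3.
Re < 2300 → laminar flow, so f = 64/Re = 64/446.3 = 0.1434 (the turbulent correlation is not needed).
Darcy-Weisbach: ΔP = f(L/D)(ρV²/2) = 0.1434·(2.62/0.0944)·(1110·0.0592²/2) = 0.1434·27.75·1.945 = 7.742 Pa.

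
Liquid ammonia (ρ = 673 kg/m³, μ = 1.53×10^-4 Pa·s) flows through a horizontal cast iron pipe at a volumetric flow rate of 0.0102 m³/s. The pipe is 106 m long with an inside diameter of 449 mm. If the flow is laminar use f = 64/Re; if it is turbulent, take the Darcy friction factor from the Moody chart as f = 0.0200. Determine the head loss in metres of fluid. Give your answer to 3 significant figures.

h_f ≈ 9.99×10^-4 m

Cross-sectional area A = πD²/4 = π(0.449)²/4 = 0.1583 m²; mean velocity V = Q/A = 0.0102/0.1583 = 0.06442 m/s.
Reynolds number Re = ρVD/μ = 673 · 0.06442 · 0.449 / 0.000153 = 1.272e+05.
Re > 4000 → turbulent; use the Moody-chart value f = 0.0200.
Darcy-Weisbach: ΔP = f(L/D)(ρV²/2) = 0.02·(106/0.449)·(673·0.06442²/2) = 0.02·236.1·1.396 = 6.593 Pa.
Head loss h_f = ΔP/(ρg) = 6.593/(673·9.81) = 9.99×10^-4 m.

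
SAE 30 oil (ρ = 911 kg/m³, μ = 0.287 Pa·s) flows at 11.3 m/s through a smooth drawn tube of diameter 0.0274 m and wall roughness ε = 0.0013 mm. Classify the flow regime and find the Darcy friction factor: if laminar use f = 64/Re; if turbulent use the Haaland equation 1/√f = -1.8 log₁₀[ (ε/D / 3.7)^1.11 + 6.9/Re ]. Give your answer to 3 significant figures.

f ≈ 0.0651

Re = ρVD/μ = 911·11.3·0.0274/0.287 = 982.8.
Re < 2300 → laminar, so f = 64/Re = 0.06512 (roughness is irrelevant in laminar flow).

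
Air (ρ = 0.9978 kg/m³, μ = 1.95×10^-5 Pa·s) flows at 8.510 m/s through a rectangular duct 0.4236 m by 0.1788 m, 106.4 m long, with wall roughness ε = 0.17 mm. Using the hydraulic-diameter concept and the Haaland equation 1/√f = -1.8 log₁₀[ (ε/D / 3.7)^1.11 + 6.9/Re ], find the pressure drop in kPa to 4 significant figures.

Hydraulic diameter D_h = 4A/P = 4·(0.4236·0.1788)/(2·(0.4236+0.1788)) = 0.303/1.205 = 0.2515 m.
Re = ρVD_h/μ = 0.9978·8.51·0.2515/1.95e-05 = 1.095e+05.
ε/D_h = 0.00017/0.2515 = 0.000676; Haaland gives 1/√f = -1.8 log₁₀[7.09e-05+6.3e-05] = 6.972, so f = 0.02057.
ΔP = f(L/D_h)(ρV²/2) = 0.02057·106.4/0.2515·36.13 = 314.5 Pa.
ΔP = 0.3145 kPa.

ΔP ≈ 0.3145 kPa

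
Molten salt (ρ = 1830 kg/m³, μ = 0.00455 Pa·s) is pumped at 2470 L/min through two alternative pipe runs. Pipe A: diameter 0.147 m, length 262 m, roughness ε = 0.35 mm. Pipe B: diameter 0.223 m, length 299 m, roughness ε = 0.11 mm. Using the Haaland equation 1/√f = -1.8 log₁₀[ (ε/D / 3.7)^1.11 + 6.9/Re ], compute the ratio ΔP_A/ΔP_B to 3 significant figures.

ΔP_A/ΔP_B ≈ 8.91

Pipe A: V = Q/A = 0.04117/0.01697 = 2.426 m/s; Re = 1.434e+05; ε/D = 0.00238; Haaland → f = 0.02556; ΔP_A = f(L/D)(ρV²/2) = 2.452e+05 Pa.
Pipe B: V = Q/A = 0.04117/0.03906 = 1.054 m/s; Re = 9.453e+04; ε/D = 0.000493; Haaland → f = 0.02019; ΔP_B = f(L/D)(ρV²/2) = 2.751e+04 Pa.
ΔP_A/ΔP_B = 2.452e+05/2.751e+04 = 8.91.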